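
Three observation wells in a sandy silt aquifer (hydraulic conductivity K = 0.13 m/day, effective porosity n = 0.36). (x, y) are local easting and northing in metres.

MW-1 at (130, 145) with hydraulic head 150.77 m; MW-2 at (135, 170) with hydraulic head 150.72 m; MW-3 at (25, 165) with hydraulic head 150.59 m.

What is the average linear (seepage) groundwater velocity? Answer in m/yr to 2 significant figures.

0.34 m/yr

With h = a·x + b·y + c and MW-1 as origin, the differences give:
  5·a + 25·b = -0.05
  (-105)·a + 20·b = -0.18
Eliminate b (×20 and ×25, subtract): 2725·a = 3.500 → a = ∂h/∂x = +0.001284
Back-substitute: b = ∂h/∂y = -0.002257.
|∇h| = √(0.001284² + -0.002257²) = 0.002597
Seepage velocity v = K·i/n = 0.13 × 0.002597 / 0.36 = 0.0009378 m/day = 0.3425 m/yr.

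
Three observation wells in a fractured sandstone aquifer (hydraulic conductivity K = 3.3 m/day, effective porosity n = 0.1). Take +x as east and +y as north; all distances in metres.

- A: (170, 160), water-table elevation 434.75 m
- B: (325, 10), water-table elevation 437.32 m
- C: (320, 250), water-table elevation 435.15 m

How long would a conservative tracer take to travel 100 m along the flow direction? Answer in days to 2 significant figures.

250 days

With h = a·x + b·y + c and A as origin, the differences give:
  155·a + (-150)·b = +2.57
  150·a + 90·b = +0.40
Eliminate b (×90 and ×(-150), subtract): 36450·a = 291.300 → a = ∂h/∂x = +0.007992
Back-substitute: b = ∂h/∂y = -0.008875.
|∇h| = √(0.007992² + -0.008875²) = 0.01194
Seepage velocity v = K·i/n = 3.3 × 0.01194 / 0.1 = 0.394 m/day.
t = 100 / 0.394 = 253.8 days.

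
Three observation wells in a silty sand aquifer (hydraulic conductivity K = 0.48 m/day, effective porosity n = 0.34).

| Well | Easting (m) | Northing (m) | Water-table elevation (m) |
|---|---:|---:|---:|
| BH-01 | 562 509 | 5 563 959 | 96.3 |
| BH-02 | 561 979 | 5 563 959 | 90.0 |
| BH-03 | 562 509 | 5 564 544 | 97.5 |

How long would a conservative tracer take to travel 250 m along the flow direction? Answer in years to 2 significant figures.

∂h/∂x = (90.0 − 96.3) / (561979 − 562509) = +0.01189
∂h/∂y = (97.5 − 96.3) / (5564544 − 5563959) = +0.002051
|∇h| = √(0.01189² + 0.002051²) = 0.01207
Seepage velocity v = K·i/n = 0.48 × 0.01207 / 0.34 = 0.01704 m/day.
t = 250 / 0.01704 = 1.467e+04 days = 40.2 years.

40 years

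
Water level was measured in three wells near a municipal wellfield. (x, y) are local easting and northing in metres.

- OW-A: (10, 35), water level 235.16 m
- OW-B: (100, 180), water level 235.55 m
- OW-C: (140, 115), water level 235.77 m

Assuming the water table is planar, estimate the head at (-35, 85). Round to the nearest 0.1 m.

234.9 m

With h = a·x + b·y + c and OW-A as origin, the differences give:
  90·a + 145·b = +0.39
  130·a + 80·b = +0.61
Eliminate b (×80 and ×145, subtract): -11650·a = -57.250 → a = ∂h/∂x = +0.004914
Back-substitute: b = ∂h/∂y = -0.0003605.
h(-35, 85) = 235.16 + (+0.004914)·(-45) + (-0.0003605)·(50) = 235.16 -0.221 -0.018 = 234.921 m.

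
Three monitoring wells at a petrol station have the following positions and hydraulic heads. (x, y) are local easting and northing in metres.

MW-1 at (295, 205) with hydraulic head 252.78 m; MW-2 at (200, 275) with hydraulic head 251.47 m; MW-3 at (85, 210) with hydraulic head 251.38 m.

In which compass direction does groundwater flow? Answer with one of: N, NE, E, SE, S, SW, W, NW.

NW

Differences from MW-1: to MW-2 (Δx, Δy, Δh) = (-95, 70, -1.31); to MW-3 = (-210, 5, -1.40).
Solve a·Δx + b·Δy = Δh: det = (-95)·5 − (-210)·70 = 14225.
∂h/∂x = [(-1.31)·5 − (-1.40)·70] / 14225 = +0.006429
∂h/∂y = [(-95)·(-1.40) − (-210)·(-1.31)] / 14225 = -0.009989
Flow = −∇h = (-0.006429 east, +0.009989 north), which points northwest.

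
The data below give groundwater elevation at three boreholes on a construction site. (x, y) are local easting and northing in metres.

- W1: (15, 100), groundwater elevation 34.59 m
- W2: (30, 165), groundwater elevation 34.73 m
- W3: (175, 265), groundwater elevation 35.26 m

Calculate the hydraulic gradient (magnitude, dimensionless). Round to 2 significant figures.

0.0030

Three-point gradient (reference W1): Δ to W2 = (15, 65, +0.14), Δ to W3 = (160, 165, +0.67).
∂h/∂x = +0.002580, ∂h/∂y = +0.001558 (det = -7925).
|∇h| = √(0.002580² + 0.001558²) = 0.003014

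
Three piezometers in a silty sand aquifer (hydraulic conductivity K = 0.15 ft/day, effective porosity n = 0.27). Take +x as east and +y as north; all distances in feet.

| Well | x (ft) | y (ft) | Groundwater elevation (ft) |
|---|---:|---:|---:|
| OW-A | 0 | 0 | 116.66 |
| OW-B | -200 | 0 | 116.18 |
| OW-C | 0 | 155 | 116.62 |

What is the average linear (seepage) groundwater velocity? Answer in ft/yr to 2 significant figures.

0.49 ft/yr

∂h/∂x = (116.18 − 116.66) / (-200 − 0) = +0.002400
∂h/∂y = (116.62 − 116.66) / (155 − 0) = -0.0002581
|∇h| = √(0.002400² + -0.0002581²) = 0.002414
Seepage velocity v = K·i/n = 0.15 × 0.002414 / 0.27 = 0.001341 ft/day = 0.4898 ft/yr.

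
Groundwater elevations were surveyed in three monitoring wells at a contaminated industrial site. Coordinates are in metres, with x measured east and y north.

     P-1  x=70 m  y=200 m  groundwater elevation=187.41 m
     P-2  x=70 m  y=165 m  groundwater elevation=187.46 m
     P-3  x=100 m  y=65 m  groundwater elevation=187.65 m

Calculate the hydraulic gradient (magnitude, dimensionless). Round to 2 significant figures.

Differences from P-1: to P-2 (Δx, Δy, Δh) = (0, -35, +0.05); to P-3 = (30, -135, +0.24).
Solve a·Δx + b·Δy = Δh: det = 0·(-135) − 30·(-35) = 1050.
∂h/∂x = [(+0.05)·(-135) − (+0.24)·(-35)] / 1050 = +0.001571
∂h/∂y = [0·(+0.24) − 30·(+0.05)] / 1050 = -0.001429
|∇h| = √(0.001571² + -0.001429²) = 0.002124

0.0021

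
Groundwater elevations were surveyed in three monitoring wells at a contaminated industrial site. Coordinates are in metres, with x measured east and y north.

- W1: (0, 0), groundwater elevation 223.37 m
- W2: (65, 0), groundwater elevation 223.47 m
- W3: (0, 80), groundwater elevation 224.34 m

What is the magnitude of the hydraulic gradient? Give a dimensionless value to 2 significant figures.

∂h/∂x = (223.47 − 223.37) / (65 − 0) = +0.001538
∂h/∂y = (224.34 − 223.37) / (80 − 0) = +0.01212
|∇h| = √(0.001538² + 0.01212²) = 0.01222

0.012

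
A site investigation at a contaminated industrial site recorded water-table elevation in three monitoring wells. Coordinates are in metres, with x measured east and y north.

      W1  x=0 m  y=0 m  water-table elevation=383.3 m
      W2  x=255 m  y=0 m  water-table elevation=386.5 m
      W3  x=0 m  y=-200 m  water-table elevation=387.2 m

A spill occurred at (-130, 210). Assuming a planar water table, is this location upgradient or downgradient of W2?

∂h/∂x = (386.5 − 383.3) / (255 − 0) = +0.01255
∂h/∂y = (387.2 − 383.3) / (-200 − 0) = -0.01950
Head at (-130, 210) = 383.3 + (+0.01255)·(-130) + (-0.01950)·(210) = 377.57 m.
That is lower than the 386.5 m at W2, so the point is downgradient.

downgradient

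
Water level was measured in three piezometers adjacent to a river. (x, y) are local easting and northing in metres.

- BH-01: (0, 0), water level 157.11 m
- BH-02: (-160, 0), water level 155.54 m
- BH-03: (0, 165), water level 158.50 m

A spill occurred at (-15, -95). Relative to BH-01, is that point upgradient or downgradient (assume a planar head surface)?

downgradient

∂h/∂x = (155.54 − 157.11) / (-160 − 0) = +0.009813
∂h/∂y = (158.50 − 157.11) / (165 − 0) = +0.008424
Head at (-15, -95) = 157.11 + (+0.009813)·(-15) + (+0.008424)·(-95) = 156.16 m.
That is lower than the 157.11 m at BH-01, so the point is downgradient.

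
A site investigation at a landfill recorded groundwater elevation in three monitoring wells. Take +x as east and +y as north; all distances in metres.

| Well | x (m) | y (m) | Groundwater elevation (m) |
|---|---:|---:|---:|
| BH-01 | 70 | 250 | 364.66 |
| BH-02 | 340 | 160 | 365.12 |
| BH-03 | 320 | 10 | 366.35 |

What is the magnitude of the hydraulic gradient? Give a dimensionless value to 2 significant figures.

Differences from BH-01: to BH-02 (Δx, Δy, Δh) = (270, -90, +0.46); to BH-03 = (250, -240, +1.69).
Determinant of the coordinate differences = 270·(-240) − 250·(-90) = -42300.
∂h/∂x = [(+0.46)·(-240) − (+1.69)·(-90)] / -42300 = -0.0009858
∂h/∂y = [270·(+1.69) − 250·(+0.46)] / -42300 = -0.008069
|∇h| = √(-0.0009858² + -0.008069²) = 0.008129

0.0081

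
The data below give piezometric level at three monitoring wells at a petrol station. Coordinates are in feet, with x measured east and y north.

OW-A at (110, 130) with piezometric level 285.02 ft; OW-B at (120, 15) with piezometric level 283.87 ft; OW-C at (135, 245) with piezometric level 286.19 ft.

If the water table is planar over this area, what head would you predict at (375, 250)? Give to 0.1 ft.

With h = a·x + b·y + c and OW-A as origin, the differences give:
  10·a + (-115)·b = -1.15
  25·a + 115·b = +1.17
Eliminate b (×115 and ×(-115), subtract): 4025·a = 2.300 → a = ∂h/∂x = +0.0005714
Back-substitute: b = ∂h/∂y = +0.01005.
h(375, 250) = 285.02 + (+0.0005714)·(265) + (+0.01005)·(120) = 285.02 +0.151 +1.206 = 286.377 ft.

286.4 ft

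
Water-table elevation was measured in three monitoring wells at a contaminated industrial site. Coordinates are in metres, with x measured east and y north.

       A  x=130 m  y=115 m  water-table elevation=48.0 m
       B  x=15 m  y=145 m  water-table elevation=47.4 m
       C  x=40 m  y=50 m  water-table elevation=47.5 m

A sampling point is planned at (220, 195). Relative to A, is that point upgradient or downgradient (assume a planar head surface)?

Taking A as reference: B−A = (-115, 30, -0.6); C−A = (-90, -65, -0.5).
Determinant of the coordinate differences = (-115)·(-65) − (-90)·30 = 10175.
∂h/∂x = [(-0.6)·(-65) − (-0.5)·30] / 10175 = +0.005307
∂h/∂y = [(-115)·(-0.5) − (-90)·(-0.6)] / 10175 = +0.0003440
Head at (220, 195) = 48.0 + (+0.005307)·(90) + (+0.0003440)·(80) = 48.51 m.
That is higher than the 48.0 m at A, so the point is upgradient.

upgradient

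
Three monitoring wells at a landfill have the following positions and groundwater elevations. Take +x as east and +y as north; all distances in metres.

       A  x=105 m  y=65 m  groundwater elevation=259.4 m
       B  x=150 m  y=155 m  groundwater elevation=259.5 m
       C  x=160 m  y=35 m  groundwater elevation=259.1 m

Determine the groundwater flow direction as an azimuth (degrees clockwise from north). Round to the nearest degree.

Three-point gradient (reference A): Δ to B = (45, 90, +0.1), Δ to C = (55, -30, -0.3).
∂h/∂x = -0.003810, ∂h/∂y = +0.003016 (det = -6300).
Flow direction (−∇h) has components (+0.003810 E, -0.003016 N).
Azimuth = atan2(E, N) = atan2(+0.003810, -0.003016) = 128.4° ≈ 128°.

128°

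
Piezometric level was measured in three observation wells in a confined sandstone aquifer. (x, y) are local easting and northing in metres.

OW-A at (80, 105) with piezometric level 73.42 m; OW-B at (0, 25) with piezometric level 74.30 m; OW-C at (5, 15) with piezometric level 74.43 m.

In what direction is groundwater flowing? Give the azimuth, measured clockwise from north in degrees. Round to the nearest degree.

Taking OW-A as reference: OW-B−OW-A = (-80, -80, +0.88); OW-C−OW-A = (-75, -90, +1.01).
Solve a·Δx + b·Δy = Δh: det = (-80)·(-90) − (-75)·(-80) = 1200.
∂h/∂x = [(+0.88)·(-90) − (+1.01)·(-80)] / 1200 = +0.001333
∂h/∂y = [(-80)·(+1.01) − (-75)·(+0.88)] / 1200 = -0.01233
Flow direction (−∇h) has components (-0.001333 E, +0.01233 N).
Azimuth = atan2(E, N) = atan2(-0.001333, +0.01233) = 353.8° ≈ 354°.

354°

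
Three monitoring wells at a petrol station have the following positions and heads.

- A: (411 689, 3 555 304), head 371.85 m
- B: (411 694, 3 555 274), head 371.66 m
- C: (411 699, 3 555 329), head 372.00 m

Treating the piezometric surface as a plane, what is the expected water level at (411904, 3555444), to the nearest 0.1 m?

Taking A as reference: B−A = (5, -30, -0.19); C−A = (10, 25, +0.15).
Determinant of the coordinate differences = 5·25 − 10·(-30) = 425.
∂h/∂x = [(-0.19)·25 − (+0.15)·(-30)] / 425 = -0.0005882
∂h/∂y = [5·(+0.15) − 10·(-0.19)] / 425 = +0.006235
h(411904, 3555444) = 371.85 + (-0.0005882)·(215) + (+0.006235)·(140) = 371.85 -0.126 +0.873 = 372.596 m.

372.6 m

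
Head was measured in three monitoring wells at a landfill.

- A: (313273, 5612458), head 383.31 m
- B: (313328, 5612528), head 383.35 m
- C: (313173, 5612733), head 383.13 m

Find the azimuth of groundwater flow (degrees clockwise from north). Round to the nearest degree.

Differences from A: to B (Δx, Δy, Δh) = (55, 70, +0.04); to C = (-100, 275, -0.18).
Determinant of the coordinate differences = 55·275 − (-100)·70 = 22125.
∂h/∂x = [(+0.04)·275 − (-0.18)·70] / 22125 = +0.001067
∂h/∂y = [55·(-0.18) − (-100)·(+0.04)] / 22125 = -0.0002667
Flow direction (−∇h) has components (-0.001067 E, +0.0002667 N).
Azimuth = atan2(E, N) = atan2(-0.001067, +0.0002667) = 284.0° ≈ 284°.

284°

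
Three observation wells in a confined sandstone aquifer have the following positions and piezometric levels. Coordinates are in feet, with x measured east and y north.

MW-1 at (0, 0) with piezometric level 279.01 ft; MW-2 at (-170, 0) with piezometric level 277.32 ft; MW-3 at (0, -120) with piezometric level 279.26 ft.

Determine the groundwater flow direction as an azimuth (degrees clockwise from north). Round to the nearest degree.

282°

∂h/∂x = (277.32 − 279.01) / (-170 − 0) = +0.009941
∂h/∂y = (279.26 − 279.01) / (-120 − 0) = -0.002083
Flow direction (−∇h) has components (-0.009941 E, +0.002083 N).
Azimuth = atan2(E, N) = atan2(-0.009941, +0.002083) = 281.8° ≈ 282°.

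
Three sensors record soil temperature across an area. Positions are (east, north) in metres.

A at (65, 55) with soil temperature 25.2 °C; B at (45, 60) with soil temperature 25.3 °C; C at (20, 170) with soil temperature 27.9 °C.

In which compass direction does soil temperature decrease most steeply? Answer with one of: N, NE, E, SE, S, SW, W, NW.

Differences from A: to B (Δx, Δy, Δh) = (-20, 5, +0.1); to C = (-45, 115, +2.7).
Solve a·Δx + b·Δy = ΔT: det = (-20)·115 − (-45)·5 = -2075.
∂T/∂x = [(+0.1)·115 − (+2.7)·5] / -2075 = +0.0009639
∂T/∂y = [(-20)·(+2.7) − (-45)·(+0.1)] / -2075 = +0.02386
Steepest decrease is along −∇f = (-0.0009639 E, -0.02386 N) → south.

S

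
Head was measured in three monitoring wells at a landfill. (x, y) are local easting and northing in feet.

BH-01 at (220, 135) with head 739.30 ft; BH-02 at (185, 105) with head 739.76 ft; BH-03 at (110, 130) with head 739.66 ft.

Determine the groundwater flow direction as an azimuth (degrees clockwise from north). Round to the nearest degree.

Three-point gradient (reference BH-01): Δ to BH-02 = (-35, -30, +0.46), Δ to BH-03 = (-110, -5, +0.36).
∂h/∂x = -0.002720, ∂h/∂y = -0.01216 (det = -3125).
Flow direction (−∇h) has components (+0.002720 E, +0.01216 N).
Azimuth = atan2(E, N) = atan2(+0.002720, +0.01216) = 12.6° ≈ 013°.

013°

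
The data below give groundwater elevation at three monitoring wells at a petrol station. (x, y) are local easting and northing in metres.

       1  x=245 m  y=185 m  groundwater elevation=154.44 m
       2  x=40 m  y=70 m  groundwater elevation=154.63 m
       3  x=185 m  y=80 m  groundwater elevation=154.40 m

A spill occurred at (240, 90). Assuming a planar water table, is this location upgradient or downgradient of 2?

Differences from 1: to 2 (Δx, Δy, Δh) = (-205, -115, +0.19); to 3 = (-60, -105, -0.04).
Determinant of the coordinate differences = (-205)·(-105) − (-60)·(-115) = 14625.
∂h/∂x = [(+0.19)·(-105) − (-0.04)·(-115)] / 14625 = -0.001679
∂h/∂y = [(-205)·(-0.04) − (-60)·(+0.19)] / 14625 = +0.001340
Head at (240, 90) = 154.44 + (-0.001679)·(-5) + (+0.001340)·(-95) = 154.32 m.
That is lower than the 154.63 m at 2, so the point is downgradient.

downgradient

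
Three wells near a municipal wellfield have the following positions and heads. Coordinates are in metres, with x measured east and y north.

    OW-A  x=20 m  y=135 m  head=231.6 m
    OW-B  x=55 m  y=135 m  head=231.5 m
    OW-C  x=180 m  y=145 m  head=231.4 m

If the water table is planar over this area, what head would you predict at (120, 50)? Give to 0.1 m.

Taking OW-A as reference: OW-B−OW-A = (35, 0, -0.1); OW-C−OW-A = (160, 10, -0.2).
Determinant of the coordinate differences = 35·10 − 160·0 = 350.
∂h/∂x = [(-0.1)·10 − (-0.2)·0] / 350 = -0.002857
∂h/∂y = [35·(-0.2) − 160·(-0.1)] / 350 = +0.02571
h(120, 50) = 231.6 + (-0.002857)·(100) + (+0.02571)·(-85) = 231.6 -0.286 -2.186 = 229.129 m.

229.1 m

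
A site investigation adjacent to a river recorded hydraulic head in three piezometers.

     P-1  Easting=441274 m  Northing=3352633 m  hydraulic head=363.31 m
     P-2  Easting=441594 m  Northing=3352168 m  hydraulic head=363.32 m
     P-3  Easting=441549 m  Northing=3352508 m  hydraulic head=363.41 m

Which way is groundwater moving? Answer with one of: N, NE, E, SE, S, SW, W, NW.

SW

Taking P-1 as reference: P-2−P-1 = (320, -465, +0.01); P-3−P-1 = (275, -125, +0.10).
Determinant of the coordinate differences = 320·(-125) − 275·(-465) = 87875.
∂h/∂x = [(+0.01)·(-125) − (+0.10)·(-465)] / 87875 = +0.0005149
∂h/∂y = [320·(+0.10) − 275·(+0.01)] / 87875 = +0.0003329
Flow = −∇h = (-0.0005149 east, -0.0003329 north), which points southwest.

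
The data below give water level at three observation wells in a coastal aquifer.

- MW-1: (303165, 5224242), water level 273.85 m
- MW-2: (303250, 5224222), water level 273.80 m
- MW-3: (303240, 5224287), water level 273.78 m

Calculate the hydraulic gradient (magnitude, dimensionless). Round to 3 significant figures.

Three-point gradient (reference MW-1): Δ to MW-2 = (85, -20, -0.05), Δ to MW-3 = (75, 45, -0.07).
∂h/∂x = -0.0006854, ∂h/∂y = -0.0004131 (det = 5325).
|∇h| = √(-0.0006854² + -0.0004131²) = 0.0008003

0.000800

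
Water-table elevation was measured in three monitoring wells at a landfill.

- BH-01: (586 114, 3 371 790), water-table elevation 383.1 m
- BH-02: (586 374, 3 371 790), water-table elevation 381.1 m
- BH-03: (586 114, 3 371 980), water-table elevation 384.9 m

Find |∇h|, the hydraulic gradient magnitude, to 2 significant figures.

∂h/∂x = (381.1 − 383.1) / (586374 − 586114) = -0.007692
∂h/∂y = (384.9 − 383.1) / (3371980 − 3371790) = +0.009474
|∇h| = √(-0.007692² + 0.009474²) = 0.0122

0.012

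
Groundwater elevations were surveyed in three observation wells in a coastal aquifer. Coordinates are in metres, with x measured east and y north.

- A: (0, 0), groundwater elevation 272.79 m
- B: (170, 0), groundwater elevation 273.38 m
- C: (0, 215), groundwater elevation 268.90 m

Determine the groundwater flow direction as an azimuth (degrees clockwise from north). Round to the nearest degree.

349°

∂h/∂x = (273.38 − 272.79) / (170 − 0) = +0.003471
∂h/∂y = (268.90 − 272.79) / (215 − 0) = -0.01809
Flow direction (−∇h) has components (-0.003471 E, +0.01809 N).
Azimuth = atan2(E, N) = atan2(-0.003471, +0.01809) = 349.1° ≈ 349°.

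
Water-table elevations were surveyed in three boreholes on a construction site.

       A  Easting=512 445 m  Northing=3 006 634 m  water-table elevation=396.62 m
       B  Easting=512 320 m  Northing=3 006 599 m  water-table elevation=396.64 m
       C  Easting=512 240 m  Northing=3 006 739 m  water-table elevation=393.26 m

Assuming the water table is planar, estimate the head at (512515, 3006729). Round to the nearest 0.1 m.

395.0 m

Three-point gradient (reference A): Δ to B = (-125, -35, +0.02), Δ to C = (-205, 105, -3.36).
∂h/∂x = +0.005690, ∂h/∂y = -0.02089 (det = -20300).
h(512515, 3006729) = 396.62 + (+0.005690)·(70) + (-0.02089)·(95) = 396.62 +0.398 -1.985 = 395.034 m.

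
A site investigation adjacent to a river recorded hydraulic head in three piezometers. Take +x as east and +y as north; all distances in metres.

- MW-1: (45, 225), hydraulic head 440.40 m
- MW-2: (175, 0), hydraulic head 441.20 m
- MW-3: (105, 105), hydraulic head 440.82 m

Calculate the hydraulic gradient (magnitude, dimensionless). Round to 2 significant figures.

0.0032

Differences from MW-1: to MW-2 (Δx, Δy, Δh) = (130, -225, +0.80); to MW-3 = (60, -120, +0.42).
Determinant of the coordinate differences = 130·(-120) − 60·(-225) = -2100.
∂h/∂x = [(+0.80)·(-120) − (+0.42)·(-225)] / -2100 = +0.0007143
∂h/∂y = [130·(+0.42) − 60·(+0.80)] / -2100 = -0.003143
|∇h| = √(0.0007143² + -0.003143²) = 0.003223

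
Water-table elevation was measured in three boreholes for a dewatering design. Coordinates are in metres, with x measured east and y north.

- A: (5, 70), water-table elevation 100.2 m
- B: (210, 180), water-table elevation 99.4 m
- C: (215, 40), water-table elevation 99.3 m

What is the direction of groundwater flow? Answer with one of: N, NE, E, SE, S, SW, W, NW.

E

Differences from A: to B (Δx, Δy, Δh) = (205, 110, -0.8); to C = (210, -30, -0.9).
Solve a·Δx + b·Δy = Δh: det = 205·(-30) − 210·110 = -29250.
∂h/∂x = [(-0.8)·(-30) − (-0.9)·110] / -29250 = -0.004205
∂h/∂y = [205·(-0.9) − 210·(-0.8)] / -29250 = +0.0005641
Flow = −∇h = (+0.004205 east, -0.0005641 north), which points east.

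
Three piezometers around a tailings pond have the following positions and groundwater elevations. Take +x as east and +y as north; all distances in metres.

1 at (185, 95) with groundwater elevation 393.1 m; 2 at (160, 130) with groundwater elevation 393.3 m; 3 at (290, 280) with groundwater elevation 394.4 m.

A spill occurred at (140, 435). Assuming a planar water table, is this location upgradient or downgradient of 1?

upgradient

Differences from 1: to 2 (Δx, Δy, Δh) = (-25, 35, +0.2); to 3 = (105, 185, +1.3).
Determinant of the coordinate differences = (-25)·185 − 105·35 = -8300.
∂h/∂x = [(+0.2)·185 − (+1.3)·35] / -8300 = +0.001024
∂h/∂y = [(-25)·(+1.3) − 105·(+0.2)] / -8300 = +0.006446
Head at (140, 435) = 393.1 + (+0.001024)·(-45) + (+0.006446)·(340) = 395.25 m.
That is higher than the 393.1 m at 1, so the point is upgradient.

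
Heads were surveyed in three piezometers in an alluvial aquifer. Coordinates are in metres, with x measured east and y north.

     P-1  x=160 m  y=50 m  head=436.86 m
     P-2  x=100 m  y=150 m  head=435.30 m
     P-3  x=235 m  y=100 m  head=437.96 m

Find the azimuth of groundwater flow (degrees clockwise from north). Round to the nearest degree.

Taking P-1 as reference: P-2−P-1 = (-60, 100, -1.56); P-3−P-1 = (75, 50, +1.10).
Determinant of the coordinate differences = (-60)·50 − 75·100 = -10500.
∂h/∂x = [(-1.56)·50 − (+1.10)·100] / -10500 = +0.01790
∂h/∂y = [(-60)·(+1.10) − 75·(-1.56)] / -10500 = -0.004857
Flow direction (−∇h) has components (-0.01790 E, +0.004857 N).
Azimuth = atan2(E, N) = atan2(-0.01790, +0.004857) = 285.2° ≈ 285°.

285°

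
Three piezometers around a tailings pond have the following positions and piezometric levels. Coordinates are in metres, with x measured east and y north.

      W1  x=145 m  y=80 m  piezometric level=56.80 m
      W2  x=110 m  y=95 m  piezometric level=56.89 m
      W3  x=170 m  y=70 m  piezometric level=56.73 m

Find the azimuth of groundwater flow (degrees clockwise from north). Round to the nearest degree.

037°

Differences from W1: to W2 (Δx, Δy, Δh) = (-35, 15, +0.09); to W3 = (25, -10, -0.07).
Determinant of the coordinate differences = (-35)·(-10) − 25·15 = -25.
∂h/∂x = [(+0.09)·(-10) − (-0.07)·15] / -25 = -0.006000
∂h/∂y = [(-35)·(-0.07) − 25·(+0.09)] / -25 = -0.008000
Flow direction (−∇h) has components (+0.006000 E, +0.008000 N).
Azimuth = atan2(E, N) = atan2(+0.006000, +0.008000) = 36.9° ≈ 037°.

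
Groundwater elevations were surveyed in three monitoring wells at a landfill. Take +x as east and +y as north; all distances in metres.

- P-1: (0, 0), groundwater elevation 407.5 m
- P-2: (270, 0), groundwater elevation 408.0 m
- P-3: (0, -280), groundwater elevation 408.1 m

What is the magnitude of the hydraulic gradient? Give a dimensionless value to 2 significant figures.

∂h/∂x = (408.0 − 407.5) / (270 − 0) = +0.001852
∂h/∂y = (408.1 − 407.5) / (-280 − 0) = -0.002143
|∇h| = √(0.001852² + -0.002143²) = 0.002832

0.0028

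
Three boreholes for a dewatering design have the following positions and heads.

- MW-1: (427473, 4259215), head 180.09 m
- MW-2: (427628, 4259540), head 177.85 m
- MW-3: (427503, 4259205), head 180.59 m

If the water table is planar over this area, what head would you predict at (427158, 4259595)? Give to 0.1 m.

Taking MW-1 as reference: MW-2−MW-1 = (155, 325, -2.24); MW-3−MW-1 = (30, -10, +0.50).
Determinant of the coordinate differences = 155·(-10) − 30·325 = -11300.
∂h/∂x = [(-2.24)·(-10) − (+0.50)·325] / -11300 = +0.01240
∂h/∂y = [155·(+0.50) − 30·(-2.24)] / -11300 = -0.01281
h(427158, 4259595) = 180.09 + (+0.01240)·(-315) + (-0.01281)·(380) = 180.09 -3.905 -4.866 = 171.319 m.

171.3 m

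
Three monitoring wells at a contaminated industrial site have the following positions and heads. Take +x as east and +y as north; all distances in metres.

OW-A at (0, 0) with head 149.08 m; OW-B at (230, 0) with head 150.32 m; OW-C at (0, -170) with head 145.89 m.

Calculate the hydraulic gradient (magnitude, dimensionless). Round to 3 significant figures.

∂h/∂x = (150.32 − 149.08) / (230 − 0) = +0.005391
∂h/∂y = (145.89 − 149.08) / (-170 − 0) = +0.01876
|∇h| = √(0.005391² + 0.01876²) = 0.01952

0.0195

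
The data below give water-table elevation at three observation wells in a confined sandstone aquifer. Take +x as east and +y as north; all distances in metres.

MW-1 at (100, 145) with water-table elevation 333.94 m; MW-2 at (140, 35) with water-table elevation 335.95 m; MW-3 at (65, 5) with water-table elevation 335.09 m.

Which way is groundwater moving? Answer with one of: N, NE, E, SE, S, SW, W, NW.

With h = a·x + b·y + c and MW-1 as origin, the differences give:
  40·a + (-110)·b = +2.01
  (-35)·a + (-140)·b = +1.15
Eliminate b (×(-140) and ×(-110), subtract): -9450·a = -154.900 → a = ∂h/∂x = +0.01639
Back-substitute: b = ∂h/∂y = -0.01231.
Flow = −∇h = (-0.01639 east, +0.01231 north), which points northwest.

NW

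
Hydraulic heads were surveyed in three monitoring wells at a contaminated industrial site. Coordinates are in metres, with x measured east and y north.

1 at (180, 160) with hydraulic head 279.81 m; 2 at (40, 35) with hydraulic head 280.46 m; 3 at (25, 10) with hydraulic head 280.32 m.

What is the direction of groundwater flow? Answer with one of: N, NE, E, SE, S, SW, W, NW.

SE

Differences from 1: to 2 (Δx, Δy, Δh) = (-140, -125, +0.65); to 3 = (-155, -150, +0.51).
Solve a·Δx + b·Δy = Δh: det = (-140)·(-150) − (-155)·(-125) = 1625.
∂h/∂x = [(+0.65)·(-150) − (+0.51)·(-125)] / 1625 = -0.02077
∂h/∂y = [(-140)·(+0.51) − (-155)·(+0.65)] / 1625 = +0.01806
Flow = −∇h = (+0.02077 east, -0.01806 north), which points southeast.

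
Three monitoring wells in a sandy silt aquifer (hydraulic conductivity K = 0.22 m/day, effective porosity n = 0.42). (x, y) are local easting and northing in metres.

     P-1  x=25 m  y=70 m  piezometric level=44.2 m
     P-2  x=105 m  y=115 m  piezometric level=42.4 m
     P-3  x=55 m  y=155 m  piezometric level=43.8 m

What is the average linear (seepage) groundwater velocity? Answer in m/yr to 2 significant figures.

4.8 m/yr

Taking P-1 as reference: P-2−P-1 = (80, 45, -1.8); P-3−P-1 = (30, 85, -0.4).
Solve a·Δx + b·Δy = Δh: det = 80·85 − 30·45 = 5450.
∂h/∂x = [(-1.8)·85 − (-0.4)·45] / 5450 = -0.02477
∂h/∂y = [80·(-0.4) − 30·(-1.8)] / 5450 = +0.004037
|∇h| = √(-0.02477² + 0.004037²) = 0.0251
Seepage velocity v = K·i/n = 0.22 × 0.0251 / 0.42 = 0.01315 m/day = 4.803 m/yr.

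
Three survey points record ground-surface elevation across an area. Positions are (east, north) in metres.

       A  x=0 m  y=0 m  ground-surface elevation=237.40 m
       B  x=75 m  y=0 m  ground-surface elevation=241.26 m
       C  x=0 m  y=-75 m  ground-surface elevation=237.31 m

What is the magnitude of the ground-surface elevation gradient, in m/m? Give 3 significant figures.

0.0515 m/m

∂z/∂x = (241.26 − 237.40) / (75 − 0) = +0.05147
∂z/∂y = (237.31 − 237.40) / (-75 − 0) = +0.001200
|∇f| = √(0.05147² + 0.001200²) = 0.05148 m/m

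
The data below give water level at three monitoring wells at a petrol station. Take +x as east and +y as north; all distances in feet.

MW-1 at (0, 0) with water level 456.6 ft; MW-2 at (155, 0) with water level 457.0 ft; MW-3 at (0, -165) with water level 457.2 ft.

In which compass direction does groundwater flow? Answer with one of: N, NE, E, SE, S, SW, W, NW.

∂h/∂x = (457.0 − 456.6) / (155 − 0) = +0.002581
∂h/∂y = (457.2 − 456.6) / (-165 − 0) = -0.003636
Flow = −∇h = (-0.002581 east, +0.003636 north), which points northwest.

NW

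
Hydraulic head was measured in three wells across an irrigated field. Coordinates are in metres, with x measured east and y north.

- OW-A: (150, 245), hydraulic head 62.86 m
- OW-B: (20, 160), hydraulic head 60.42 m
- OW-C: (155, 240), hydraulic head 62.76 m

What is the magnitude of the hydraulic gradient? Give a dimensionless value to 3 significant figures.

Three-point gradient (reference OW-A): Δ to OW-B = (-130, -85, -2.44), Δ to OW-C = (5, -5, -0.10).
∂h/∂x = +0.003442, ∂h/∂y = +0.02344 (det = 1075).
|∇h| = √(0.003442² + 0.02344²) = 0.02369

0.0237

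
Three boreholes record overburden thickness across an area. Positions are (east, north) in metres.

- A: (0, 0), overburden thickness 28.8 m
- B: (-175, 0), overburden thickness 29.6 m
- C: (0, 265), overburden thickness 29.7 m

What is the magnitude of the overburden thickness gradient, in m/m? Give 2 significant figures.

∂d/∂x = (29.6 − 28.8) / (-175 − 0) = -0.004571
∂d/∂y = (29.7 − 28.8) / (265 − 0) = +0.003396
|∇f| = √(-0.004571² + 0.003396²) = 0.005694 m/m

0.0057 m/m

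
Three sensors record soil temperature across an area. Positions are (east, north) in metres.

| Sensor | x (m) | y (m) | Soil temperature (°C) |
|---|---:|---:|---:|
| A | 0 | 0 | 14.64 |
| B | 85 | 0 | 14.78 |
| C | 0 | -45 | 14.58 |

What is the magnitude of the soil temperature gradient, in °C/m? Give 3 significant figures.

∂T/∂x = (14.78 − 14.64) / (85 − 0) = +0.001647
∂T/∂y = (14.58 − 14.64) / (-45 − 0) = +0.001333
|∇f| = √(0.001647² + 0.001333²) = 0.002119 °C/m

0.00212 °C/m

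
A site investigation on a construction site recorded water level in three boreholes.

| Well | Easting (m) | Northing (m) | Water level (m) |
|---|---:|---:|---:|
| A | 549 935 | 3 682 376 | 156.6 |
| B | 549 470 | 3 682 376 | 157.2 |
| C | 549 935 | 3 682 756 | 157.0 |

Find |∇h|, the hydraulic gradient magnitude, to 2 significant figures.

0.0017

∂h/∂x = (157.2 − 156.6) / (549470 − 549935) = -0.001290
∂h/∂y = (157.0 − 156.6) / (3682756 − 3682376) = +0.001053
|∇h| = √(-0.001290² + 0.001053²) = 0.001665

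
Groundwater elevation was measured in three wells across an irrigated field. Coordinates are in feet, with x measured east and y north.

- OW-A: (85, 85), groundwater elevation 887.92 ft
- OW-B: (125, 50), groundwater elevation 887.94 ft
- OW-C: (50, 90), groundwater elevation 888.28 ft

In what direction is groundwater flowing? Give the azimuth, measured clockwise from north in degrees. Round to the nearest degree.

Taking OW-A as reference: OW-B−OW-A = (40, -35, +0.02); OW-C−OW-A = (-35, 5, +0.36).
Solve a·Δx + b·Δy = Δh: det = 40·5 − (-35)·(-35) = -1025.
∂h/∂x = [(+0.02)·5 − (+0.36)·(-35)] / -1025 = -0.01239
∂h/∂y = [40·(+0.36) − (-35)·(+0.02)] / -1025 = -0.01473
Flow direction (−∇h) has components (+0.01239 E, +0.01473 N).
Azimuth = atan2(E, N) = atan2(+0.01239, +0.01473) = 40.1° ≈ 040°.

040°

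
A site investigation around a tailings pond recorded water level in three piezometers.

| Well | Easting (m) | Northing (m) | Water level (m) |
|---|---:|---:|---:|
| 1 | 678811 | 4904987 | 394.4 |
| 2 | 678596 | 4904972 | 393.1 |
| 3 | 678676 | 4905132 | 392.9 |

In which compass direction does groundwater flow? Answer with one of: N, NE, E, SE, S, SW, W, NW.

Differences from 1: to 2 (Δx, Δy, Δh) = (-215, -15, -1.3); to 3 = (-135, 145, -1.5).
Solve a·Δx + b·Δy = Δh: det = (-215)·145 − (-135)·(-15) = -33200.
∂h/∂x = [(-1.3)·145 − (-1.5)·(-15)] / -33200 = +0.006355
∂h/∂y = [(-215)·(-1.5) − (-135)·(-1.3)] / -33200 = -0.004428
Flow = −∇h = (-0.006355 east, +0.004428 north), which points northwest.

NW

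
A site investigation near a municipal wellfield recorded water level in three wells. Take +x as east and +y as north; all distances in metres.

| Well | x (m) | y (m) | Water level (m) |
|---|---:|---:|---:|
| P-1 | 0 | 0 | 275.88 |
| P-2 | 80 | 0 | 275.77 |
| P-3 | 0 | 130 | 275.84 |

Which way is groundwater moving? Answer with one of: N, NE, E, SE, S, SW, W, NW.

E

∂h/∂x = (275.77 − 275.88) / (80 − 0) = -0.001375
∂h/∂y = (275.84 − 275.88) / (130 − 0) = -0.0003077
Flow = −∇h = (+0.001375 east, +0.0003077 north), which points east.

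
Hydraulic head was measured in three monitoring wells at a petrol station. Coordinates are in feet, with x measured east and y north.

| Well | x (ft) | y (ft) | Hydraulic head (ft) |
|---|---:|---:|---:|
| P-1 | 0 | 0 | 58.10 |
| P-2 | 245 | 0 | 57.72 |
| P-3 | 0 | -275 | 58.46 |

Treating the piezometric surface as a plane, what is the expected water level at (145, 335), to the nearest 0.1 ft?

∂h/∂x = (57.72 − 58.10) / (245 − 0) = -0.001551
∂h/∂y = (58.46 − 58.10) / (-275 − 0) = -0.001309
h(145, 335) = 58.10 + (-0.001551)·(145) + (-0.001309)·(335) = 58.10 -0.225 -0.439 = 57.437 ft.

57.4 ft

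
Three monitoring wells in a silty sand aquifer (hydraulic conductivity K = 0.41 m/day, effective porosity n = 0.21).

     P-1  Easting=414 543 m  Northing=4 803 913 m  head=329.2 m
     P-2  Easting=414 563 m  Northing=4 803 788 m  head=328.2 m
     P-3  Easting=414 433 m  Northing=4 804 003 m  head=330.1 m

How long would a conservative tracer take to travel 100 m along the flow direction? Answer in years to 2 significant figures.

18 years

With h = a·x + b·y + c and P-1 as origin, the differences give:
  20·a + (-125)·b = -1.0
  (-110)·a + 90·b = +0.9
Eliminate b (×90 and ×(-125), subtract): -11950·a = 22.50 → a = ∂h/∂x = -0.001883
Back-substitute: b = ∂h/∂y = +0.007699.
|∇h| = √(-0.001883² + 0.007699²) = 0.007926
Seepage velocity v = K·i/n = 0.41 × 0.007926 / 0.21 = 0.01547 m/day.
t = 100 / 0.01547 = 6464 days = 17.7 years.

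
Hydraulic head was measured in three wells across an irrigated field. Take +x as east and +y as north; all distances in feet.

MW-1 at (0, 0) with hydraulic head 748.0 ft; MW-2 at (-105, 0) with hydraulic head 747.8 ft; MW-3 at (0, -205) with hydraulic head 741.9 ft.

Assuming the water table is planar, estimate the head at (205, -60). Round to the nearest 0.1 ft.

746.6 ft

∂h/∂x = (747.8 − 748.0) / (-105 − 0) = +0.001905
∂h/∂y = (741.9 − 748.0) / (-205 − 0) = +0.02976
h(205, -60) = 748.0 + (+0.001905)·(205) + (+0.02976)·(-60) = 748.0 +0.390 -1.785 = 746.605 ft.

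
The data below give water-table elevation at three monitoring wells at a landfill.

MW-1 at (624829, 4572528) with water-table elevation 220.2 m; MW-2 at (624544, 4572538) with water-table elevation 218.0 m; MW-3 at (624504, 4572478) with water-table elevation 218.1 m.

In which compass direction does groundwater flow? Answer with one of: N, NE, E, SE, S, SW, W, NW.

NW

With h = a·x + b·y + c and MW-1 as origin, the differences give:
  (-285)·a + 10·b = -2.2
  (-325)·a + (-50)·b = -2.1
Eliminate b (×(-50) and ×10, subtract): 17500·a = 131.00 → a = ∂h/∂x = +0.007486
Back-substitute: b = ∂h/∂y = -0.006657.
Flow = −∇h = (-0.007486 east, +0.006657 north), which points northwest.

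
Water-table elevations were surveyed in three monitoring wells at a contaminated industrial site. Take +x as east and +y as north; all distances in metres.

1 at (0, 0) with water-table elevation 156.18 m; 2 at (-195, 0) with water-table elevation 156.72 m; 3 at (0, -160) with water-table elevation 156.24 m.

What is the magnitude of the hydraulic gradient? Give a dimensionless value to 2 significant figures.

0.0028

∂h/∂x = (156.72 − 156.18) / (-195 − 0) = -0.002769
∂h/∂y = (156.24 − 156.18) / (-160 − 0) = -0.0003750
|∇h| = √(-0.002769² + -0.0003750²) = 0.002794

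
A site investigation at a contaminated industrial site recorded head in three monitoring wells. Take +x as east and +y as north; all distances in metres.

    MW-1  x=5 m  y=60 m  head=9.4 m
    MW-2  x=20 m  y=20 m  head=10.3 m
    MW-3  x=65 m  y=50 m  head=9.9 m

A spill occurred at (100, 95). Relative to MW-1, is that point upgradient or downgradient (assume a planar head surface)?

Taking MW-1 as reference: MW-2−MW-1 = (15, -40, +0.9); MW-3−MW-1 = (60, -10, +0.5).
Solve a·Δx + b·Δy = Δh: det = 15·(-10) − 60·(-40) = 2250.
∂h/∂x = [(+0.9)·(-10) − (+0.5)·(-40)] / 2250 = +0.004889
∂h/∂y = [15·(+0.5) − 60·(+0.9)] / 2250 = -0.02067
Head at (100, 95) = 9.4 + (+0.004889)·(95) + (-0.02067)·(35) = 9.14 m.
That is lower than the 9.4 m at MW-1, so the point is downgradient.

downgradient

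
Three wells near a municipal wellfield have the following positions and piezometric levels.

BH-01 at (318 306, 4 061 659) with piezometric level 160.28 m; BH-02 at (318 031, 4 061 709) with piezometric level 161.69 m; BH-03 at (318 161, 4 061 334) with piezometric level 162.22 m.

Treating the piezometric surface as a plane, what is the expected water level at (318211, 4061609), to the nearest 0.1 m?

Taking BH-01 as reference: BH-02−BH-01 = (-275, 50, +1.41); BH-03−BH-01 = (-145, -325, +1.94).
Solve a·Δx + b·Δy = Δh: det = (-275)·(-325) − (-145)·50 = 96625.
∂h/∂x = [(+1.41)·(-325) − (+1.94)·50] / 96625 = -0.005746
∂h/∂y = [(-275)·(+1.94) − (-145)·(+1.41)] / 96625 = -0.003405
h(318211, 4061609) = 160.28 + (-0.005746)·(-95) + (-0.003405)·(-50) = 160.28 +0.546 +0.170 = 160.996 m.

161.0 m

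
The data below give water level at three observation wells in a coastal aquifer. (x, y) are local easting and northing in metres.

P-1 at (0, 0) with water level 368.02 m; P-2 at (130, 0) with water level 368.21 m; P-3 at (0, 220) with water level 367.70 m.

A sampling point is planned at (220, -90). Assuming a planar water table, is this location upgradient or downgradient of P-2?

∂h/∂x = (368.21 − 368.02) / (130 − 0) = +0.001462
∂h/∂y = (367.70 − 368.02) / (220 − 0) = -0.001455
Head at (220, -90) = 368.02 + (+0.001462)·(220) + (-0.001455)·(-90) = 368.47 m.
That is higher than the 368.21 m at P-2, so the point is upgradient.

upgradient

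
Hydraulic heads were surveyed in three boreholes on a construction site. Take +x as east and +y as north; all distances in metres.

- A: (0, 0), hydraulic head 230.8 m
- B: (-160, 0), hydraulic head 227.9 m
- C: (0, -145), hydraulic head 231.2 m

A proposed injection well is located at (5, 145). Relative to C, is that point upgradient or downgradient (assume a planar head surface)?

downgradient

∂h/∂x = (227.9 − 230.8) / (-160 − 0) = +0.01813
∂h/∂y = (231.2 − 230.8) / (-145 − 0) = -0.002759
Head at (5, 145) = 230.8 + (+0.01813)·(5) + (-0.002759)·(145) = 230.49 m.
That is lower than the 231.2 m at C, so the point is downgradient.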